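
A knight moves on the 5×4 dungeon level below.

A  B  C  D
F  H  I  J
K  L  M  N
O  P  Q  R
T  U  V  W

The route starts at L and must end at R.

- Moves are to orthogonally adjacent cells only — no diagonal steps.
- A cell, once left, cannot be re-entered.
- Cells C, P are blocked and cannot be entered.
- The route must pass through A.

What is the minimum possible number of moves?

9

Any route passes through A somewhere between L and R. Summing Manhattan distances along the two legs (L → A → R) gives a lower bound of 3 + 6 = 9 moves.
A route of 9 moves achieves this: L → K → F → A → B → H → I → M → Q → R.
Since 9 matches the lower bound, it is optimal.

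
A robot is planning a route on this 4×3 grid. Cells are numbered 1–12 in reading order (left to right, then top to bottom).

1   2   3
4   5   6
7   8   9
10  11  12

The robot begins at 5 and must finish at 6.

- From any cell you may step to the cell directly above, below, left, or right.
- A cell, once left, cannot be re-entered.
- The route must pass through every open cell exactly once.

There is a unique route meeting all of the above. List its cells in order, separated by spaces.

5 8 9 12 11 10 7 4 1 2 3 6

Need to visit all 12 open cells exactly once, starting at 5 and ending at 6.
Route from 5: down to 8, right to 9, down to 12, 2× left (reaching 10), 3× up (reaching 1), 2× right (reaching 3), down to 6 — 11 moves in all.
Check: all 12 open cells covered.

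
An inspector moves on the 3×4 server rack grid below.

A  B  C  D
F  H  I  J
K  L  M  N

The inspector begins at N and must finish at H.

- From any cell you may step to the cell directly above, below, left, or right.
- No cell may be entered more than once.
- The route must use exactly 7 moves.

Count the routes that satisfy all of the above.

Need simple routes of exactly 7 moves from N to H (Manhattan distance 3, so 2 moves are spent on a detour and 2 undoing it).
Enumerating: N J D C I M L H | N J D C B A F H | N J I C B A F H | N J I M L K F H | N M I C B A F H | N M I J D C B H | N M L K F A B H.
That gives 7 routes.

7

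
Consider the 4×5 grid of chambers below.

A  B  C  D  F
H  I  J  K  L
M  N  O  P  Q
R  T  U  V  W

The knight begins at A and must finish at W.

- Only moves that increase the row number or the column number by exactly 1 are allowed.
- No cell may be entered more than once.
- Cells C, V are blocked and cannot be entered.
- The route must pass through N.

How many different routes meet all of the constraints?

3

A right/down-only route from A to W makes exactly 3 down-moves and 4 right-moves in some order.
With no other constraints that would be C(7,3) = 35 routes.
Split at N and multiply the segment counts (each segment already excludes blocked cells): A→N: 3; N→W: 1; product = 3.
That gives 3 routes.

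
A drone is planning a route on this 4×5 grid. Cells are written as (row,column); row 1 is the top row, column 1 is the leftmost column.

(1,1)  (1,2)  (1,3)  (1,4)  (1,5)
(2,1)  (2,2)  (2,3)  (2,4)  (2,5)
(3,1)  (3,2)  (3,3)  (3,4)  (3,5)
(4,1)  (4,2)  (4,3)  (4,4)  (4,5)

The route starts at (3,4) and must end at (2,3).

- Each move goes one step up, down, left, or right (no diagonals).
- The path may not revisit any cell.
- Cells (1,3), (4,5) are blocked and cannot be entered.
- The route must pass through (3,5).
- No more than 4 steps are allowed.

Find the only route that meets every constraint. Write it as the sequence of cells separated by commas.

Any route must reach (3,5) and still end at (2,3) within 4 moves, so the order of the required stops is forced.
Route from (3,4): right to (3,5), up to (2,5), 2× left (reaching (2,3)) — 4 moves in all.
Check: all required cells visited; 4 ≤ 4 moves.

(3,4), (3,5), (2,5), (2,4), (2,3)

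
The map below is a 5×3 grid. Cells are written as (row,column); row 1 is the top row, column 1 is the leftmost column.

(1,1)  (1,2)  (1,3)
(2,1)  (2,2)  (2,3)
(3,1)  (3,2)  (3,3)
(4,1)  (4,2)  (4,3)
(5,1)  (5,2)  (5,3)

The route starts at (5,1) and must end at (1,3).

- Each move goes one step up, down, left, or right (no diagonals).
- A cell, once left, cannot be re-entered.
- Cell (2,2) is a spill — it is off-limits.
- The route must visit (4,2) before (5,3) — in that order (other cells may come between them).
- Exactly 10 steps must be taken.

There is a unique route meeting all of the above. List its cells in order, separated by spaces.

The waypoints must appear in the order (4,2), (5,3), with no cell reused.
Route from (5,1): up 2 to (3,1), right 1 to (3,2), down 2 to (5,2), right 1 to (5,3), up 4 to (1,3) — 10 moves in all.
Check: order respected ((4,2) at step 4, (5,3) at step 6); 10 moves as required.

(5,1) (4,1) (3,1) (3,2) (4,2) (5,2) (5,3) (4,3) (3,3) (2,3) (1,3)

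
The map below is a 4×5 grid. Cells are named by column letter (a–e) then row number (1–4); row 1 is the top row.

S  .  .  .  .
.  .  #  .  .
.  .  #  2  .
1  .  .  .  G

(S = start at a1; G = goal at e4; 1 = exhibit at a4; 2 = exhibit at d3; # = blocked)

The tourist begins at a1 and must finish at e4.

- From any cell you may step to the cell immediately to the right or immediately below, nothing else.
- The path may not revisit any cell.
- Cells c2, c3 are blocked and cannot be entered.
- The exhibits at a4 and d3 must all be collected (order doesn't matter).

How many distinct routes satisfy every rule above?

0

A right/down-only route from a1 to e4 makes exactly 3 down-moves and 4 right-moves in some order.
With no other constraints that would be C(7,3) = 35 routes.
a4 is below but to the left of d3: going d3 → a4 would need a leftward move and a4 → d3 an upward move, so no right/down-only route can visit both required cells.
No route satisfies every constraint, so the count is 0.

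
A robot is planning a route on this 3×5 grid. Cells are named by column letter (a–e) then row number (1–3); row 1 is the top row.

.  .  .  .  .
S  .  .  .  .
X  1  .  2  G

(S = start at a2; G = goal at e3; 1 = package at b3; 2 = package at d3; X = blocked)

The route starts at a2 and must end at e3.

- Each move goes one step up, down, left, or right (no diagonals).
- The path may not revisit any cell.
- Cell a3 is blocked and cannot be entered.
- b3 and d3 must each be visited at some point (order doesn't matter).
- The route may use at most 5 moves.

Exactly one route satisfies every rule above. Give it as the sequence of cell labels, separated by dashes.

a2 - b2 - b3 - c3 - d3 - e3

The budget equals the shortest possible length, so every move has to be on a shortest route through the required cells.
Route from a2: right to b2, down to b3, 3× right (reaching e3) — 5 moves in all.
Check: all required cells visited; 5 ≤ 5 moves.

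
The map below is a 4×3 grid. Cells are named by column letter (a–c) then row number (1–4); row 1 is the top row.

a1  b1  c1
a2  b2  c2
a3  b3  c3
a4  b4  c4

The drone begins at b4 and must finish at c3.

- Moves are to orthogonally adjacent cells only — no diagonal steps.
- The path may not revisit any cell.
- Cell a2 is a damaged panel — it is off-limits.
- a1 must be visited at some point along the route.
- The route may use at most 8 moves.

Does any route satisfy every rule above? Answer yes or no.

no

a1 must be visited but has only one open neighbour (b1), and it is neither the start nor the goal — the route would have to enter and leave through b1, re-entering it.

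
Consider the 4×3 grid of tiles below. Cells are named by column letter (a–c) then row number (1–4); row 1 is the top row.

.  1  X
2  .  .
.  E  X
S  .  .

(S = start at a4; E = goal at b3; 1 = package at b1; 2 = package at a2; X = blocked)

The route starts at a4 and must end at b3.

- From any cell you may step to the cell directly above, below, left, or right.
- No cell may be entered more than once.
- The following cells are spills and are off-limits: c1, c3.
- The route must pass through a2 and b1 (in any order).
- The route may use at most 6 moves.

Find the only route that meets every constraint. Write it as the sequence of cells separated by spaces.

The budget equals the shortest possible length, so every move has to be on a shortest route through the required cells.
Route from a4: up 3 to a1, right 1 to b1, down 2 to b3 — 6 moves in all.
Check: all required cells visited; 6 ≤ 6 moves.

a4 a3 a2 a1 b1 b2 b3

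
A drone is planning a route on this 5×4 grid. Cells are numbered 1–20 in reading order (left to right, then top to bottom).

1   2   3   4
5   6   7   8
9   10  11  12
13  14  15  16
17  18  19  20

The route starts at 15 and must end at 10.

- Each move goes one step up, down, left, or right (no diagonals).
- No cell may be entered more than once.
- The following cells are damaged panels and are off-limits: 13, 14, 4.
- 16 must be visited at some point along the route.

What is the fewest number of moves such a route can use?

Any route passes through 16 somewhere between 15 and 10. Summing Manhattan distances along the two legs (15 → 16 → 10) gives a lower bound of 1 + 3 = 4 moves.
A route of 4 moves achieves this: 15 → 16 → 12 → 11 → 10.
Since 4 matches the lower bound, it is optimal.

4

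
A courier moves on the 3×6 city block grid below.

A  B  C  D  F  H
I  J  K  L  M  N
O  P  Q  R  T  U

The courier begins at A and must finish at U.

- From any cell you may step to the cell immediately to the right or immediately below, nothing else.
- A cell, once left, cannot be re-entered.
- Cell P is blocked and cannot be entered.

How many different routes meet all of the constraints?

A right/down-only route from A to U makes exactly 2 down-moves and 5 right-moves in some order.
With no other constraints that would be C(7,2) = 21 routes.
Subtract routes through each blocked cell (inclusion–exclusion for overlaps): − through P: 3 → 18.
That gives 18 routes.

18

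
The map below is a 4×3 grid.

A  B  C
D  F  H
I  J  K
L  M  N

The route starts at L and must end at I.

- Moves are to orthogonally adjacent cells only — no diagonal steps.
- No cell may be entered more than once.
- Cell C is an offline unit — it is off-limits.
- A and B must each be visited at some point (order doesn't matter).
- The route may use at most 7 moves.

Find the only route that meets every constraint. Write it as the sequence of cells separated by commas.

L, M, J, F, B, A, D, I

The budget equals the shortest possible length, so every move has to be on a shortest route through the required cells.
Route from L: right 1 to M, up 3 to B, left 1 to A, down 2 to I — 7 moves in all.
Check: all required cells visited; 7 ≤ 7 moves.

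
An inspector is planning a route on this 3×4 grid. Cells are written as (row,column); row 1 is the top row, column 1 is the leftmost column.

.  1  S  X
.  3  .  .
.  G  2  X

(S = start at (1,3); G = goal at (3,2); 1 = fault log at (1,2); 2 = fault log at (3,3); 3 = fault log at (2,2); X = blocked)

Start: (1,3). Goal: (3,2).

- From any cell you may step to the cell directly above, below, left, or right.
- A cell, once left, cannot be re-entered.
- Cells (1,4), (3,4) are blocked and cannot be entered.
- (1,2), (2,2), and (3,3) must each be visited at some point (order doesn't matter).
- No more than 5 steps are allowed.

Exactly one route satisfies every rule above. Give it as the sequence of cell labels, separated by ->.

Any route must reach (1,2), (2,2), and (3,3) and still end at (3,2) within 5 moves, so the order of the required stops is forced.
Route from (1,3): left 1 to (1,2), down 1 to (2,2), right 1 to (2,3), down 1 to (3,3), left 1 to (3,2) — 5 moves in all.
Check: all required cells visited; 5 ≤ 5 moves.

(1,3) -> (1,2) -> (2,2) -> (2,3) -> (3,3) -> (3,2)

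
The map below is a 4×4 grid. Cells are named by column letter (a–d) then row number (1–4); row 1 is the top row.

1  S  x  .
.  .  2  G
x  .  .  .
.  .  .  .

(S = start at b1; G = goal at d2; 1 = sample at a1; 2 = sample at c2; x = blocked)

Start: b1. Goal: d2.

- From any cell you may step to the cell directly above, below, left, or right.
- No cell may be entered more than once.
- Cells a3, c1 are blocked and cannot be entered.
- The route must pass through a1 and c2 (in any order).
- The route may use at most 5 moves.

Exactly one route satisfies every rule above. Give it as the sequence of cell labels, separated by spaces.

b1 a1 a2 b2 c2 d2

The budget equals the shortest possible length, so every move has to be on a shortest route through the required cells.
Route from b1: left 1 to a1, down 1 to a2, right 3 to d2 — 5 moves in all.
Check: all required cells visited; 5 ≤ 5 moves.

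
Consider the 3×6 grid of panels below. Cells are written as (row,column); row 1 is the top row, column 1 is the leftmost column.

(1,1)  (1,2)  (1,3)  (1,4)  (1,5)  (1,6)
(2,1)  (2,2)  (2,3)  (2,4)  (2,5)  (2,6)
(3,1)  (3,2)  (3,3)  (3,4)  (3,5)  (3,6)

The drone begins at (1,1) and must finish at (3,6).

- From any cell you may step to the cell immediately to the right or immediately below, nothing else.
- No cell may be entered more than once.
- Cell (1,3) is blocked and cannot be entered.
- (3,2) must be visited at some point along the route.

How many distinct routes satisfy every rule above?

A right/down-only route from (1,1) to (3,6) makes exactly 2 down-moves and 5 right-moves in some order.
With no other constraints that would be C(7,2) = 21 routes.
Split at (3,2) and multiply the segment counts (each segment already excludes blocked cells): (1,1)→(3,2): 3; (3,2)→(3,6): 1; product = 3.
That gives 3 routes.

3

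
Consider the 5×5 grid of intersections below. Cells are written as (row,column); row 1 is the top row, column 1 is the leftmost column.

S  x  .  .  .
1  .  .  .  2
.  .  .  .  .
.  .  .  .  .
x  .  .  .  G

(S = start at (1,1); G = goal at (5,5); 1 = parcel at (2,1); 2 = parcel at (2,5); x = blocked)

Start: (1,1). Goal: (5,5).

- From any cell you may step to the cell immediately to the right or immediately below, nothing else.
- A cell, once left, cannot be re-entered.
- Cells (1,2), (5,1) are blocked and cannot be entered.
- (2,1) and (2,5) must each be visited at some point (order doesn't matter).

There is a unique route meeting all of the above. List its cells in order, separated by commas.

(1,1), (2,1), (2,2), (2,3), (2,4), (2,5), (3,5), (4,5), (5,5)

Moves only go right or down, so the column and row indices never decrease.
Route from (1,1): down to (2,1), 4× right (reaching (2,5)), 3× down (reaching (5,5)) — 8 moves in all.
Check: all required cells visited.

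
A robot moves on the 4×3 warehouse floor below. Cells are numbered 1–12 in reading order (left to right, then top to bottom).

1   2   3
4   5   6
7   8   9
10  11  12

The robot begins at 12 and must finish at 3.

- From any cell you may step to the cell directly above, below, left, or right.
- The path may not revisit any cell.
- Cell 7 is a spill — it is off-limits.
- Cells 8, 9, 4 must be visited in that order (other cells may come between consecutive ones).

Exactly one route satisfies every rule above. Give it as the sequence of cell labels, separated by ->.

The waypoints must appear in the order 8, 9, 4, with no cell reused.
Route from 12: left 1 to 11, up 1 to 8, right 1 to 9, up 1 to 6, left 2 to 4, up 1 to 1, right 2 to 3 — 9 moves in all.
Check: order respected (8 at step 2, 9 at step 3, 4 at step 6).

12 -> 11 -> 8 -> 9 -> 6 -> 5 -> 4 -> 1 -> 2 -> 3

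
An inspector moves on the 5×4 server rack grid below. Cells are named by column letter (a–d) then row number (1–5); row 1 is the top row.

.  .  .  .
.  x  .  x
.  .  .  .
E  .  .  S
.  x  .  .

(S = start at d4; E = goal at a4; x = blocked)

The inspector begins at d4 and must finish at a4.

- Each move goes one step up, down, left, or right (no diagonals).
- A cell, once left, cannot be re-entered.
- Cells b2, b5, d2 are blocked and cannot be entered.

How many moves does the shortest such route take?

The Manhattan distance from d4 to a4 is |4−4| + |4−1| = 3, so at least 3 moves are needed.
A route of 3 moves achieves this: d4 → c4 → b4 → a4.
Since 3 matches the lower bound, it is optimal.

3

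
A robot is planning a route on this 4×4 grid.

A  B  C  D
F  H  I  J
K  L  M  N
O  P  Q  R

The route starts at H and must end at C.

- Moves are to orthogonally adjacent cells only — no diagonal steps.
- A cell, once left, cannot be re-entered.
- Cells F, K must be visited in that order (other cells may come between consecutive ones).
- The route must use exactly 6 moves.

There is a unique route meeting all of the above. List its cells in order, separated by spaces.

The waypoints must appear in the order F, K, with no cell reused.
Route from H: left 1 to F, down 1 to K, right 2 to M, up 2 to C — 6 moves in all.
Check: order respected (F at step 1, K at step 2); 6 moves as required.

H F K L M I C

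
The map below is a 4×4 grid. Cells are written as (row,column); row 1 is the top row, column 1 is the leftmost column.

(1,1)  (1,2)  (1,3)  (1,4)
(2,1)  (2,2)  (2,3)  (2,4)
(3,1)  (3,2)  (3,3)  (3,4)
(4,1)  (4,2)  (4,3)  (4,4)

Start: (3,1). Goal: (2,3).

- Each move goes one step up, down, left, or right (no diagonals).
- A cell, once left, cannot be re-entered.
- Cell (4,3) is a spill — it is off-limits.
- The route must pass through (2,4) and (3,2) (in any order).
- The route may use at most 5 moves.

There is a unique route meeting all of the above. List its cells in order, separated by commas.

(3,1), (3,2), (3,3), (3,4), (2,4), (2,3)

The budget equals the shortest possible length, so every move has to be on a shortest route through the required cells.
Route from (3,1): right 3 to (3,4), up 1 to (2,4), left 1 to (2,3) — 5 moves in all.
Check: all required cells visited; 5 ≤ 5 moves.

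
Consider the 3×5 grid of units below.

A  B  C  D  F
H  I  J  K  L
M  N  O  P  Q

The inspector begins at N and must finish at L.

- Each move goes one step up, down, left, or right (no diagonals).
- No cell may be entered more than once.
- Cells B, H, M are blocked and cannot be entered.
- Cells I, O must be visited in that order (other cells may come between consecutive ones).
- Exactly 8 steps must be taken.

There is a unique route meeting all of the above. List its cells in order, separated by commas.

N, I, J, O, P, K, D, F, L

The waypoints must appear in the order I, O, with no cell reused.
Route from N: up 1 to I, right 1 to J, down 1 to O, right 1 to P, up 2 to D, right 1 to F, down 1 to L — 8 moves in all.
Check: order respected (I at step 1, O at step 3); 8 moves as required.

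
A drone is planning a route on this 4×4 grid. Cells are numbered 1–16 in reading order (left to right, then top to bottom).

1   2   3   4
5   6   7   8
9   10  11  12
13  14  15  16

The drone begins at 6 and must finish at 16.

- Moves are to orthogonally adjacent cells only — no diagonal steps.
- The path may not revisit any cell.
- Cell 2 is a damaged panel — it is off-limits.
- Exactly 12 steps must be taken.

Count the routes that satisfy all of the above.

5

Need simple routes of exactly 12 moves from 6 to 16 (Manhattan distance 4, so 4 moves are spent on a detour and 4 undoing it).
Enumerating: 6 10 9 13 14 15 11 7 3 4 8 12 16 | 6 5 9 13 14 10 11 7 3 4 8 12 16 | 6 5 9 13 14 15 11 7 3 4 8 12 16 | 6 5 9 10 14 15 11 7 3 4 8 12 16 | 6 7 3 4 8 12 11 10 9 13 14 15 16.
That gives 5 routes.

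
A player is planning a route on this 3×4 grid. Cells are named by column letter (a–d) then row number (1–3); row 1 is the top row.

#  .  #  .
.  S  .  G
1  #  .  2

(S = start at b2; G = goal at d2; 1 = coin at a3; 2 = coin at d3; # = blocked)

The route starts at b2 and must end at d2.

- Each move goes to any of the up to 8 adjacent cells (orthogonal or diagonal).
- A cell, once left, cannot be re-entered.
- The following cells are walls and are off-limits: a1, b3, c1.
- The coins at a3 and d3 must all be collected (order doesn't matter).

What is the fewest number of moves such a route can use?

6

Any route passes through a3 and d3 in some order between b2 and d2. Summing Chebyshev distances along each leg and taking the cheapest ordering (b2 → a3 → d3 → d2) gives a lower bound of 1 + 3 + 1 = 5 moves.
The shortest route satisfying every rule uses 6 moves: b2 → a3 → a2 → b1 → c2 → d3 → d2.
The bound of 5 isn't tight here; checking systematically, no route of length 5 through 5 satisfies every constraint, so 6 is the minimum.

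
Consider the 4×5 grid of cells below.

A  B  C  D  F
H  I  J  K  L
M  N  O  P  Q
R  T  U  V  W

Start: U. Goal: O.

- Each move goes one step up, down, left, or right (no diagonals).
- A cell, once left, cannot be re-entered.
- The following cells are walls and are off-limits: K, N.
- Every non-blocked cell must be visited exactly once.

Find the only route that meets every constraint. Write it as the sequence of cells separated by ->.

U -> T -> R -> M -> H -> A -> B -> I -> J -> C -> D -> F -> L -> Q -> W -> V -> P -> O

Need to visit all 18 open cells exactly once, starting at U and ending at O.
Cell D has only two open neighbours (C and F), so the path must pass straight through it: one of those is the cell it's entered from and the other is where it exits.
Route from U: left 2 to R, up 3 to A, right 1 to B, down 1 to I, right 1 to J, up 1 to C, right 2 to F, down 3 to W, left 1 to V, up 1 to P, left 1 to O — 17 moves in all.
Check: all 18 open cells covered.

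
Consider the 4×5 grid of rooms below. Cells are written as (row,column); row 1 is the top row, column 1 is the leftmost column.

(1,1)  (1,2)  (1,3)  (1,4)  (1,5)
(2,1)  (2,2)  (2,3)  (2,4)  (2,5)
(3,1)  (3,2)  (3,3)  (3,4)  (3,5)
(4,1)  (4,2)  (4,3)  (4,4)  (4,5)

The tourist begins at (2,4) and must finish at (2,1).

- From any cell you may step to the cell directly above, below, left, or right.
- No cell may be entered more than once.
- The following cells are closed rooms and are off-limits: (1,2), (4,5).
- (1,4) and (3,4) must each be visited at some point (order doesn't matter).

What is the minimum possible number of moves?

9

Any route passes through (1,4) and (3,4) in some order between (2,4) and (2,1). Summing Manhattan distances along each leg and taking the cheapest ordering ((2,4) → (1,4) → (3,4) → (2,1)) gives a lower bound of 1 + 2 + 4 = 7 moves.
The shortest route satisfying every rule uses 9 moves: (2,4) → (1,4) → (1,5) → (2,5) → (3,5) → (3,4) → (3,3) → (2,3) → (2,2) → (2,1).
The bound of 7 isn't tight here; checking systematically, no route of length 7 through 8 satisfies every constraint, so 9 is the minimum.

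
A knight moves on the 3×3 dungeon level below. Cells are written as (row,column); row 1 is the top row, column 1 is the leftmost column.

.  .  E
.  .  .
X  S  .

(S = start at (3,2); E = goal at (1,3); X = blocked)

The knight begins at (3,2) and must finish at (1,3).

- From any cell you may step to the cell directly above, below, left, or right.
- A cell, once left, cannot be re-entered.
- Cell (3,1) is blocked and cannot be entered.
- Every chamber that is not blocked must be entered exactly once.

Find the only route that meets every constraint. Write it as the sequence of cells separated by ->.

Need to visit all 8 open cells exactly once, starting at (3,2) and ending at (1,3).
Route from (3,2): right to (3,3), up to (2,3), 2× left (reaching (2,1)), up to (1,1), 2× right (reaching (1,3)) — 7 moves in all.
Check: all 8 open cells covered.

(3,2) -> (3,3) -> (2,3) -> (2,2) -> (2,1) -> (1,1) -> (1,2) -> (1,3)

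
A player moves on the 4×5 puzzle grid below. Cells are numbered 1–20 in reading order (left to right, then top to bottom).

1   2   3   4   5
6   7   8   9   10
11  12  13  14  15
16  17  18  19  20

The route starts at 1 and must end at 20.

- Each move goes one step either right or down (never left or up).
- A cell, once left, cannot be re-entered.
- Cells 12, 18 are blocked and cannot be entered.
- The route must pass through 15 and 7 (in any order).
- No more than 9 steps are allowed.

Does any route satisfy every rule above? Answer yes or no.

One route that works: 1 → 6 → 7 → 8 → 13 → 14 → 15 → 20.

yes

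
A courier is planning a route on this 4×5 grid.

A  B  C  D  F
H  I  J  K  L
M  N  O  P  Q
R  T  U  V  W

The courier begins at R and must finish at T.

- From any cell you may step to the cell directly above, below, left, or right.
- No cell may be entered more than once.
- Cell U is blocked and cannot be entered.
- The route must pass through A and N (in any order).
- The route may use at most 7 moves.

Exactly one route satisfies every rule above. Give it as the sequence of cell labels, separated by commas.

Any route must reach A and N and still end at T within 7 moves, so the order of the required stops is forced.
Route from R: 3× up (reaching A), right to B, 3× down (reaching T) — 7 moves in all.
Check: all required cells visited; 7 ≤ 7 moves.

R, M, H, A, B, I, N, T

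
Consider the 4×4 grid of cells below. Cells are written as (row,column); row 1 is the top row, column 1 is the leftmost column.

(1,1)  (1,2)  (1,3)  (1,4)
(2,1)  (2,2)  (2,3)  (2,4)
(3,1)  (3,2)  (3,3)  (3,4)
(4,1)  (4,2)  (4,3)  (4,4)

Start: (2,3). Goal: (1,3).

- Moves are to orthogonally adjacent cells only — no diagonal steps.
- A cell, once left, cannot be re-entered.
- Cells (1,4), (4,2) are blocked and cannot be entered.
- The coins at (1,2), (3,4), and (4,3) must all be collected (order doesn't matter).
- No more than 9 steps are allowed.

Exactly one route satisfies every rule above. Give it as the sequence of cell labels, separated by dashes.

The 9-move cap with required stops at (1,2), (3,4), (4,3) leaves no slack for detours.
Route from (2,3): right 1 to (2,4), down 2 to (4,4), left 1 to (4,3), up 1 to (3,3), left 1 to (3,2), up 2 to (1,2), right 1 to (1,3) — 9 moves in all.
Check: all required cells visited; 9 ≤ 9 moves.

(2,3) - (2,4) - (3,4) - (4,4) - (4,3) - (3,3) - (3,2) - (2,2) - (1,2) - (1,3)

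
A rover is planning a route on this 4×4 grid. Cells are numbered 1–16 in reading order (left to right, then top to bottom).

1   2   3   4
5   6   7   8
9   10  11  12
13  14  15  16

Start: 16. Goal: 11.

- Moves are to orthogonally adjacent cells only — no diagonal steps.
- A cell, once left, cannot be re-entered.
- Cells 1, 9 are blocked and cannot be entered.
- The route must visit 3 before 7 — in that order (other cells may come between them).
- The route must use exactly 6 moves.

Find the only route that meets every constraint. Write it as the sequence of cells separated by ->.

The waypoints must appear in the order 3, 7, with no cell reused.
Route from 16: up 3 to 4, left 1 to 3, down 2 to 11 — 6 moves in all.
Check: order respected (3 at step 4, 7 at step 5); 6 moves as required.

16 -> 12 -> 8 -> 4 -> 3 -> 7 -> 11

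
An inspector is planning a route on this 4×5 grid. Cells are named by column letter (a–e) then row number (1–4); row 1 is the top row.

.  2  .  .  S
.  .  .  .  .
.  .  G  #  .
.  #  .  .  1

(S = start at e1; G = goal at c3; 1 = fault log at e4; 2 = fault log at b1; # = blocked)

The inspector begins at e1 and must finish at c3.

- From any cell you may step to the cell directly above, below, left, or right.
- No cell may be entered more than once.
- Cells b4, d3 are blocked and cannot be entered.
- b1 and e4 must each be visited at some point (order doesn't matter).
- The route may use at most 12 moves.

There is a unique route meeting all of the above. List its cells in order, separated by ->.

Any route must reach b1 and e4 and still end at c3 within 12 moves, so the order of the required stops is forced.
Route from e1: left 3 to b1, down 1 to b2, right 3 to e2, down 2 to e4, left 2 to c4, up 1 to c3 — 12 moves in all.
Check: all required cells visited; 12 ≤ 12 moves.

e1 -> d1 -> c1 -> b1 -> b2 -> c2 -> d2 -> e2 -> e3 -> e4 -> d4 -> c4 -> c3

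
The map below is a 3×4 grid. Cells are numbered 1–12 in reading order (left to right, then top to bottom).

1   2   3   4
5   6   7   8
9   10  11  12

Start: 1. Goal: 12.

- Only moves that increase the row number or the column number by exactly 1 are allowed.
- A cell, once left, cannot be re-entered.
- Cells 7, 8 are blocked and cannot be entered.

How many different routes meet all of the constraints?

3

A right/down-only route from 1 to 12 makes exactly 2 down-moves and 3 right-moves in some order.
With no other constraints that would be C(5,2) = 10 routes.
Subtract routes through each blocked cell (inclusion–exclusion for overlaps): − through 7: 6 − through 8: 4 + through 7&8: 3 → 3.
That gives 3 routes.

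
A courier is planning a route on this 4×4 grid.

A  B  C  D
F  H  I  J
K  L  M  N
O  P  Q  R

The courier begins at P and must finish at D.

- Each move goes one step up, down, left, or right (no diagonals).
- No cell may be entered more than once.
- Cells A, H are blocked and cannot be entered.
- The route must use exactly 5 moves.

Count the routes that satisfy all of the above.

7

Need simple routes of exactly 5 moves from P to D (Manhattan distance 5, so 0 moves are spent on a detour and 0 undoing it).
Enumerating: P L M I C D | P L M I J D | P L M N J D | P Q M I C D | P Q M I J D | P Q M N J D | P Q R N J D.
That gives 7 routes.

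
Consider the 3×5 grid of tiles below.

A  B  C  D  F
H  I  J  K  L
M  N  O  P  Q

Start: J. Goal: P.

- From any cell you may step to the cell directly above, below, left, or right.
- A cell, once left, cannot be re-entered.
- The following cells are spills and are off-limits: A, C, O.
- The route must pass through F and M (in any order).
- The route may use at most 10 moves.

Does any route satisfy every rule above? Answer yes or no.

no

Every way from M onward to P runs back through J, which the route has already used — so it cannot be completed without a revisit.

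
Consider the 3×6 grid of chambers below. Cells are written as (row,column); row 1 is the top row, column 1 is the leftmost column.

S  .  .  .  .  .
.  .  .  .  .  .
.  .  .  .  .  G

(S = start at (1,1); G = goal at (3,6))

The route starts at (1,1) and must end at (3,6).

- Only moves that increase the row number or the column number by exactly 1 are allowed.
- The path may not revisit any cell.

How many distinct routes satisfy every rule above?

A right/down-only route from (1,1) to (3,6) makes exactly 2 down-moves and 5 right-moves in some order.
With no other constraints that would be C(7,2) = 21 routes.
That gives 21 routes.

21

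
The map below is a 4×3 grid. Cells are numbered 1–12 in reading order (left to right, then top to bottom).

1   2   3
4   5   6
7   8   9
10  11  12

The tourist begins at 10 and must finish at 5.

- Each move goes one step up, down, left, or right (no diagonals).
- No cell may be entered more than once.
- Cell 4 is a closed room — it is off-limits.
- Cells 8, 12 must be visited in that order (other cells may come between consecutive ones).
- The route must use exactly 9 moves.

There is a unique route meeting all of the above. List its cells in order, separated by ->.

10 -> 7 -> 8 -> 11 -> 12 -> 9 -> 6 -> 3 -> 2 -> 5

The waypoints must appear in the order 8, 12, with no cell reused.
Route from 10: up 1 to 7, right 1 to 8, down 1 to 11, right 1 to 12, up 3 to 3, left 1 to 2, down 1 to 5 — 9 moves in all.
Check: order respected (8 at step 2, 12 at step 4); 9 moves as required.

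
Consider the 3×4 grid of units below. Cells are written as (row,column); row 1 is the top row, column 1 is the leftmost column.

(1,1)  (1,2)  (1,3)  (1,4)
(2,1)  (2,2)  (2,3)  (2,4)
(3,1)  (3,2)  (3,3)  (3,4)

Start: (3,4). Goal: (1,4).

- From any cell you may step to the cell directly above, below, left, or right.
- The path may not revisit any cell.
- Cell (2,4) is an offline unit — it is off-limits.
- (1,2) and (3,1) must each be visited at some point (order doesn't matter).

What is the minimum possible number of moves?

Any route passes through (1,2) and (3,1) in some order between (3,4) and (1,4). Summing Manhattan distances along each leg and taking the cheapest ordering ((3,4) → (3,1) → (1,2) → (1,4)) gives a lower bound of 3 + 3 + 2 = 8 moves.
A route of 8 moves achieves this: (3,4) → (3,3) → (3,2) → (3,1) → (2,1) → (1,1) → (1,2) → (1,3) → (1,4).
Since 8 matches the lower bound, it is optimal.

8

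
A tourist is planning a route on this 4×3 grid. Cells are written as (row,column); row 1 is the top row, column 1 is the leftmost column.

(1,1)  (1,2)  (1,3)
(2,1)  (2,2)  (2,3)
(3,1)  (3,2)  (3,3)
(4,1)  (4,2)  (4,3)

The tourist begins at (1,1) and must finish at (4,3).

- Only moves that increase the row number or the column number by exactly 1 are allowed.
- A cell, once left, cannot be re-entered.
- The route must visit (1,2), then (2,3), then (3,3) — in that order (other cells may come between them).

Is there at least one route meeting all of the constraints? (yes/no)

yes

One route that works: (1,1) → (1,2) → (2,2) → (2,3) → (3,3) → (4,3).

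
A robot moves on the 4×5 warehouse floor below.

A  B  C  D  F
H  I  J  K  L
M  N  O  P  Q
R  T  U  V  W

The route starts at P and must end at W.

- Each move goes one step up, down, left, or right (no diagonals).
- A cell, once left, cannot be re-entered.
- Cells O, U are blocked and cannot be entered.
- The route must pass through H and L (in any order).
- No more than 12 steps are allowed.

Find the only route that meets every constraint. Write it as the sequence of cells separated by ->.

The budget equals the shortest possible length, so every move has to be on a shortest route through the required cells.
Route from P: up to K, 3× left (reaching H), up to A, 4× right (reaching F), 3× down (reaching W) — 12 moves in all.
Check: all required cells visited; 12 ≤ 12 moves.

P -> K -> J -> I -> H -> A -> B -> C -> D -> F -> L -> Q -> W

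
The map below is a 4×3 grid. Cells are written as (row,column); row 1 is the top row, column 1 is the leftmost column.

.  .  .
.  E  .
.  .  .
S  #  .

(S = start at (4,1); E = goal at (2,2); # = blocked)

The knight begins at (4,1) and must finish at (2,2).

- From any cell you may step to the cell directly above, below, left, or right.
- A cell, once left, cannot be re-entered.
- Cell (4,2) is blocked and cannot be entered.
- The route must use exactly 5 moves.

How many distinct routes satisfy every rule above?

Need simple routes of exactly 5 moves from (4,1) to (2,2) (Manhattan distance 3, so 1 moves are spent on a detour and 1 undoing it).
Enumerating: (4,1) (3,1) (2,1) (1,1) (1,2) (2,2) | (4,1) (3,1) (3,2) (3,3) (2,3) (2,2).
That gives 2 routes.

2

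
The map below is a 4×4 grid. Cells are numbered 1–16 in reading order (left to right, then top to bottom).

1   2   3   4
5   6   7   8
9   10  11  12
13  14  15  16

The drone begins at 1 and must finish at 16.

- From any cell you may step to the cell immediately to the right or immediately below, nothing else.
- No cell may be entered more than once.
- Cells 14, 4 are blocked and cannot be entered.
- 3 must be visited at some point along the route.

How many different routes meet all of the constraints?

3

A right/down-only route from 1 to 16 makes exactly 3 down-moves and 3 right-moves in some order.
With no other constraints that would be C(6,3) = 20 routes.
Split at 3 and multiply the segment counts (each segment already excludes blocked cells): 1→3: 1; 3→16: 3; product = 3.
That gives 3 routes.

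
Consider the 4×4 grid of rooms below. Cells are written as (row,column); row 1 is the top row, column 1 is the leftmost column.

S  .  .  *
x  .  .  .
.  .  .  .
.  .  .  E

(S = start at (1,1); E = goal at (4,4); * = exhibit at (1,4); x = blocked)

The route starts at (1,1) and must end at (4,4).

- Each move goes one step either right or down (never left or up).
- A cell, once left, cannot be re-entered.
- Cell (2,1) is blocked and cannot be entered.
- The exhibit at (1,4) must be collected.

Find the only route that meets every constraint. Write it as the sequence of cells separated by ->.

(1,1) -> (1,2) -> (1,3) -> (1,4) -> (2,4) -> (3,4) -> (4,4)

Moves only go right or down, so the column and row indices never decrease.
Route from (1,1): right 3 to (1,4), down 3 to (4,4) — 6 moves in all.
Check: all required cells visited.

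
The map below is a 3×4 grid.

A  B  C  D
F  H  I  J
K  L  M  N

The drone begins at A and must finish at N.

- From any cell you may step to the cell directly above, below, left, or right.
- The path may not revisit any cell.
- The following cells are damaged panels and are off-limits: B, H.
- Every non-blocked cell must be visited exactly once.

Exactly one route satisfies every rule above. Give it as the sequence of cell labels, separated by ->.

Need to visit all 10 open cells exactly once, starting at A and ending at N.
Cell F has only two open neighbours (A and K), so the path must pass straight through it: one of those is the cell it's entered from and the other is where it exits.
Route from A: down 2 to K, right 2 to M, up 2 to C, right 1 to D, down 2 to N — 9 moves in all.
Check: all 10 open cells covered.

A -> F -> K -> L -> M -> I -> C -> D -> J -> N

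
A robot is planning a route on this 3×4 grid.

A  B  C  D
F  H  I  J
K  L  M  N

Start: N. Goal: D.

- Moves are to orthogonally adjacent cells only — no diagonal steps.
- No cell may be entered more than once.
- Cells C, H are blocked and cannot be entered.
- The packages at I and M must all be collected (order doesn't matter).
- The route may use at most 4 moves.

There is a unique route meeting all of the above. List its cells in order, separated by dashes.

Any route must reach I and M and still end at D within 4 moves, so the order of the required stops is forced.
Route from N: left 1 to M, up 1 to I, right 1 to J, up 1 to D — 4 moves in all.
Check: all required cells visited; 4 ≤ 4 moves.

N - M - I - J - D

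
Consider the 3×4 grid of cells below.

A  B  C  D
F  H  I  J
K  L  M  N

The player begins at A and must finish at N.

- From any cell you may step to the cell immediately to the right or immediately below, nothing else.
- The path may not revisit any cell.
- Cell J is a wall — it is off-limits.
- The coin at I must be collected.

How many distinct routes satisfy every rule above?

3

A right/down-only route from A to N makes exactly 2 down-moves and 3 right-moves in some order.
With no other constraints that would be C(5,2) = 10 routes.
Split at I and multiply the segment counts (each segment already excludes blocked cells): A→I: 3; I→N: 1; product = 3.
That gives 3 routes.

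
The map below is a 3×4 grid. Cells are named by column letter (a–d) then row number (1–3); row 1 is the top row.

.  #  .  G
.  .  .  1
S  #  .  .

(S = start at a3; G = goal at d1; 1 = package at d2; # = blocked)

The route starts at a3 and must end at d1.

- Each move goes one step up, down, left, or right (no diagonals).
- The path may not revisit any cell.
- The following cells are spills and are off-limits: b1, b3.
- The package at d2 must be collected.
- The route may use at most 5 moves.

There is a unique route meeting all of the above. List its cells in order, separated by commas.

Any route must reach d2 and still end at d1 within 5 moves, so the order of the required stops is forced.
Route from a3: up 1 to a2, right 3 to d2, up 1 to d1 — 5 moves in all.
Check: all required cells visited; 5 ≤ 5 moves.

a3, a2, b2, c2, d2, d1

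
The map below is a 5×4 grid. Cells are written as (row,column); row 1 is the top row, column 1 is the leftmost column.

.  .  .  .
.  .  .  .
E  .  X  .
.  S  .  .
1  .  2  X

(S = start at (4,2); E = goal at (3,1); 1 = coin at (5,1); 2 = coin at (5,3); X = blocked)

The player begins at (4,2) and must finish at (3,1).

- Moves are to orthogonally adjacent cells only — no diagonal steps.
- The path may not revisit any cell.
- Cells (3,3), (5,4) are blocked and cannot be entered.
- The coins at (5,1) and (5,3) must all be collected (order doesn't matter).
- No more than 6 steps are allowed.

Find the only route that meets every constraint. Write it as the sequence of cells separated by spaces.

The budget equals the shortest possible length, so every move has to be on a shortest route through the required cells.
Route from (4,2): right 1 to (4,3), down 1 to (5,3), left 2 to (5,1), up 2 to (3,1) — 6 moves in all.
Check: all required cells visited; 6 ≤ 6 moves.

(4,2) (4,3) (5,3) (5,2) (5,1) (4,1) (3,1)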